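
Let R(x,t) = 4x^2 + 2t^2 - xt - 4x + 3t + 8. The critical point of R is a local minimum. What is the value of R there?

∂R/∂x = 8x - t - 4 = 0 and ∂R/∂t = -x + 4t + 3 = 0, so (x, t) = (13/31, -20/31).
The Hessian has R_{xx} = 8, R_{tt} = 4, R_{xt} = -1, giving D = 31 > 0 with R_{xx} > 0, so the point is a local minimum.
R(13/31, -20/31) = 192/31.

192/31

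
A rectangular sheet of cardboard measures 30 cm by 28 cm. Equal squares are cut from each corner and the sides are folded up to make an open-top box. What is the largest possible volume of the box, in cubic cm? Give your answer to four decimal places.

With cut size x, the volume is V(x) = x(30 − 2x)(28 − 2x) for 0 < x < 14.
V'(x) = 12x^2 − 232x + 840. Setting V'(x) = 0 gives x ≈ 4.8247 (the root in (0, 14)).
V''(x) = 24x − 232 is negative there, so this is the maximum; V ≈ 1801.7636.

1801.7636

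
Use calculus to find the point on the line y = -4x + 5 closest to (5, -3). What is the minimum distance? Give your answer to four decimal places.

2.9104

Minimize D(x)^2 = (x - 5)^2 + (-4x + 8)^2.
d/dx[D^2] = 2(x - 5) + 2·(-4)·(-4x + 8) = 0 ⇒ x = 37/17.
Then y = -63/17 and the distance is √(144/17) ≈ 2.9104.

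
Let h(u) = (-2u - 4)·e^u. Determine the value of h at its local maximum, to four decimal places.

0.0996

By the product rule, h'(u) = (-2u - 6)·e^u. Since e^u > 0, the only critical point is u = -3.
h''(-3) has the same sign as -2 < 0, so this is a local maximum.
h(-3) = (2)·e^(-3) ≈ 0.0996.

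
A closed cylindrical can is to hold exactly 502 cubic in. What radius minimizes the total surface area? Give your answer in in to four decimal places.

4.3070

With radius r and height h, πr²h = 502 so h = 502/(πr²), and S(r) = 2πr² + 2πrh = 2πr² + 2·502/r.
S'(r) = 4πr − 2·502/r² = 0 ⇒ r³ = 502/(2π), so r ≈ 4.3070 and h = 2r ≈ 8.6140.
S''(r) = 4π + 4·502/r³ > 0, so this is the minimum; S ≈ 349.6635.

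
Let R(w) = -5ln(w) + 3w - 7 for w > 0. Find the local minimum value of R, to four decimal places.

R'(w) = -5/w + 3 = 0 gives w = 5/3.
R''(w) = 5/w², which is positive for w > 0, so this is a local minimum.
R(5/3) = -5·ln(5/3) + 5 - 7 ≈ -4.5541.

-4.5541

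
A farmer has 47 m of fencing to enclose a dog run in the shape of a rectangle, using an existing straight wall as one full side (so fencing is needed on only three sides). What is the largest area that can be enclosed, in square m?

2209/8

Let the sides perpendicular to the wall have length x and the parallel side y, so 2x + y = 47 and the area is A = xy = x(47 − 2x).
A'(x) = 47 − 4x = 0 gives x = 47/4, and A''(x) = −4 < 0 confirms a maximum.
Then y = 47 − 2·47/4 = 47/2 and A = 2209/8.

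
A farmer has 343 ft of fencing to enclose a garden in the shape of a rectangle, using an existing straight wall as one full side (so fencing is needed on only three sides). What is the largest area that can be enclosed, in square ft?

117649/8

Let the sides perpendicular to the wall have length x and the parallel side y, so 2x + y = 343 and the area is A = xy = x(343 − 2x).
A'(x) = 343 − 4x = 0 gives x = 343/4, and A''(x) = −4 < 0 confirms a maximum.
Then y = 343 − 2·343/4 = 343/2 and A = 117649/8.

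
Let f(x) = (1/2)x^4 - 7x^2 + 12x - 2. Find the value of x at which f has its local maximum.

f'(x) = 2x^3 - 14x + 12 = 0 at x = -3, 1, 2.
Second-derivative test with f''(x) = 6x^2 - 14: f''(-3) = 40 > 0 ⇒ local minimum; f''(1) = -8 < 0 ⇒ local maximum; f''(2) = 10 > 0 ⇒ local minimum.
Thus f has its local maximum at x = 1, with value 7/2.

1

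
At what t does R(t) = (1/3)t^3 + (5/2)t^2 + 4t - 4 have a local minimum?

-1

R'(t) = t^2 + 5t + 4 = 0 at t = -4, -1.
Since R''(t) = 2t + 5, we get R''(-4) = -3 < 0 ⇒ local maximum; R''(-1) = 3 > 0 ⇒ local minimum.
So the local minimum value is R(-1) = -35/6.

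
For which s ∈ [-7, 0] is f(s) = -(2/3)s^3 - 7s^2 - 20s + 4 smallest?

f'(s) = -2s^2 - 14s - 20, which vanishes at s = -5 and s = -2.
Compare values at every candidate in [-7, 0]: f(-7) = 89/3,  f(-5) = 37/3,  f(-2) = 64/3,  f(0) = 4.
Hence the absolute minimum is 4 at s = 0.

0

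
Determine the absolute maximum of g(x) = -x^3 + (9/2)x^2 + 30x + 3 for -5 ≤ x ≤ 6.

281/2

g'(x) = -3x^2 + 9x + 30, which vanishes at x = -2 and x = 5.
Compare values at every candidate in [-5, 6]: g(-5) = 181/2; g(-2) = -31; g(5) = 281/2; g(6) = 129.
The maximum over the interval is 281/2, attained at x = 5.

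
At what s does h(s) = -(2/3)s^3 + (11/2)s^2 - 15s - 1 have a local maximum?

Critical points: h'(s) = -2s^2 + 11s - 15 vanishes at s = 5/2, 3.
h''(s) = -4s + 11. h''(5/2) = 1 > 0 ⇒ local minimum; h''(3) = -1 < 0 ⇒ local maximum.
The local maximum is h(3) = -29/2.

3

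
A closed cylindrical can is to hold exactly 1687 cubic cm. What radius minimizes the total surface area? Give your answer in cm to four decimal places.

With radius r and height h, πr²h = 1687 so h = 1687/(πr²), and S(r) = 2πr² + 2πrh = 2πr² + 2·1687/r.
S'(r) = 4πr − 2·1687/r² = 0 ⇒ r³ = 1687/(2π), so r ≈ 6.4513 and h = 2r ≈ 12.9025.
S''(r) = 4π + 4·1687/r³ > 0, so this is the minimum; S ≈ 784.4970.

6.4513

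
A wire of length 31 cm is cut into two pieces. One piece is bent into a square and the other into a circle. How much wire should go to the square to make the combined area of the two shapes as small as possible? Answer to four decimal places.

17.3631

Let x be the length used for the square. Square side x/4; circle radius (31−x)/(2π).
A(x) = (x/4)² + π·((31−x)/(2π))² = x²/16 + (31−x)²/(4π) for 0 ≤ x ≤ 31. A'(x) = x/8 − (31−x)/(2π) = 0 gives x = 4·31/(π+4) ≈ 17.3631.
A'' = 1/8 + 1/(2π) > 0, so this gives the minimum combined area; x ≈ 17.3631 cm to the square.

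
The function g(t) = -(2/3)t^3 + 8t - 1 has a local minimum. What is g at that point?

-35/3

Critical points: g'(t) = -2t^2 + 8 vanishes at t = -2, 2.
Since g''(t) = -4t, we get g''(-2) = 8 > 0 ⇒ local minimum; g''(2) = -8 < 0 ⇒ local maximum.
The local minimum is g(-2) = -35/3.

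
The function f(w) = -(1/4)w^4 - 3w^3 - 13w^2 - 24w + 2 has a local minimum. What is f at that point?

71/4

f'(w) = -w^3 - 9w^2 - 26w - 24 = 0 at w = -4, -3, -2.
f''(w) = -3w^2 - 18w - 26. f''(-4) = -2 < 0 ⇒ local maximum; f''(-3) = 1 > 0 ⇒ local minimum; f''(-2) = -2 < 0 ⇒ local maximum.
Thus f has its local minimum at w = -3, with value 71/4.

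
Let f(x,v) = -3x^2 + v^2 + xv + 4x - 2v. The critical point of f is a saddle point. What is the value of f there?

∂f/∂x = -6x + v + 4 = 0 and ∂f/∂v = x + 2v - 2 = 0, so (x, v) = (10/13, 8/13).
The Hessian has f_{xx} = -6, f_{vv} = 2, f_{xv} = 1, giving D = -13 < 0, so the point is a saddle point.
f(10/13, 8/13) = 12/13.

12/13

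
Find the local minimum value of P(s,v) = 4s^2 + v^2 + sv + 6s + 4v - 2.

∂P/∂s = 8s + v + 6 = 0 and ∂P/∂v = s + 2v + 4 = 0, so (s, v) = (-8/15, -26/15).
The Hessian has P_{ss} = 8, P_{vv} = 2, P_{sv} = 1, giving D = 15 > 0 with P_{ss} > 0, so the point is a local minimum.
P(-8/15, -26/15) = -106/15.

-106/15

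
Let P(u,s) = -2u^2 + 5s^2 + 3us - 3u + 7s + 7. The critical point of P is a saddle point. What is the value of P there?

∂P/∂u = -4u + 3s - 3 = 0 and ∂P/∂s = 3u + 10s + 7 = 0, so (u, s) = (-51/49, -19/49).
The Hessian has P_{uu} = -4, P_{ss} = 10, P_{us} = 3, giving D = -49 < 0, so the point is a saddle point.
P(-51/49, -19/49) = 353/49.

353/49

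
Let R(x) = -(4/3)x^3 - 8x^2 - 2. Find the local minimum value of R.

-134/3

R'(x) = -4x^2 - 16x. Setting R'(x) = 0 gives x ∈ {-4, 0}.
Since R''(x) = -8x - 16, we get R''(-4) = 16 > 0 ⇒ local minimum; R''(0) = -16 < 0 ⇒ local maximum.
Thus R has its local minimum at x = -4, with value -134/3.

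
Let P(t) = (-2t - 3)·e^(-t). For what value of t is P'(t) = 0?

-1/2

Differentiating with the product rule gives P'(t) = (2t + 1)·e^(-t). Since e^(-t) > 0, the only critical point is t = -1/2.
P''(-1/2) has the same sign as 2 > 0, so this is a local minimum.
P(-1/2) = (-2)·e^(1/2) ≈ -3.2974.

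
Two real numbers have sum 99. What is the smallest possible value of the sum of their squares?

With a + b = 99, a^2 + b^2 = a^2 + (99 − a)^2.
The derivative 2a − 2(99 − a) = 4a − 198 vanishes at a = 99/2; second derivative 4 > 0, a minimum.
The minimum is 2·(99/2)^2 = 9801/2.

9801/2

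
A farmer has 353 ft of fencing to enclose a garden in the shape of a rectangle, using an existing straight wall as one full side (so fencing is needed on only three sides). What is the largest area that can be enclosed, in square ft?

124609/8

Let the sides perpendicular to the wall have length x and the parallel side y, so 2x + y = 353 and the area is A = xy = x(353 − 2x).
A'(x) = 353 − 4x = 0 gives x = 353/4, and A''(x) = −4 < 0 confirms a maximum.
Then y = 353 − 2·353/4 = 353/2 and A = 124609/8.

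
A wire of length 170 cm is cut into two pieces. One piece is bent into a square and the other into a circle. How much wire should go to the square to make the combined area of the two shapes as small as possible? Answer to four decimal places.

95.2169

Let x be the length used for the square. Square side x/4; circle radius (170−x)/(2π).
A(x) = (x/4)² + π·((170−x)/(2π))² = x²/16 + (170−x)²/(4π) for 0 ≤ x ≤ 170. A'(x) = x/8 − (170−x)/(2π) = 0 gives x = 4·170/(π+4) ≈ 95.2169.
A'' = 1/8 + 1/(2π) > 0, so this gives the minimum combined area; x ≈ 95.2169 cm to the square.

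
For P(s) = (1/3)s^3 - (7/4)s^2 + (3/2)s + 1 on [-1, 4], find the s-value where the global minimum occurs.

-1

Differentiating, P'(s) = s^2 - (7/2)s + 3/2; which vanishes at s = 1/2 and s = 3.
Evaluating at the critical points and endpoints: P(-1) = -31/12,  P(1/2) = 65/48,  P(3) = -5/4,  P(4) = 1/3.
Hence the absolute minimum is -31/12 at s = -1.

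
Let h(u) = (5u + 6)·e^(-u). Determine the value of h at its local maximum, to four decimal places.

Differentiating with the product rule gives h'(u) = (-5u - 1)·e^(-u). Since e^(-u) > 0, the only critical point is u = -1/5.
h''(-1/5) has the same sign as -5 < 0, so this is a local maximum.
h(-1/5) = (5)·e^(1/5) ≈ 6.1070.

6.1070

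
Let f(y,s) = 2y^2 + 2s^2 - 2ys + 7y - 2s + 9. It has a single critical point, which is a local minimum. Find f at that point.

5/2

∂f/∂y = 4y - 2s + 7 = 0 and ∂f/∂s = -2y + 4s - 2 = 0, so (y, s) = (-2, -1/2).
The Hessian has f_{yy} = 4, f_{ss} = 4, f_{ys} = -2, giving D = 12 > 0 with f_{yy} > 0, so the point is a local minimum.
f(-2, -1/2) = 5/2.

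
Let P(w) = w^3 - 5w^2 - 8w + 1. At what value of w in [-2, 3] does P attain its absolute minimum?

3

Differentiating, P'(w) = 3w^2 - 10w - 8; whose only zero in [-2, 3] is w = -2/3.
Evaluating at the critical points and endpoints: P(-2) = -11; P(-2/3) = 103/27; P(3) = -41.
So the minimum is P(3) = -41.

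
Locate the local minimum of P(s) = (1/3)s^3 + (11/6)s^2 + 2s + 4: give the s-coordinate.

P'(s) = s^2 + (11/3)s + 2 = 0 at s = -3, -2/3.
P''(s) = 2s + 11/3. P''(-3) = -7/3 < 0 ⇒ local maximum; P''(-2/3) = 7/3 > 0 ⇒ local minimum.
Thus P has its local minimum at s = -2/3, with value 274/81.

-2/3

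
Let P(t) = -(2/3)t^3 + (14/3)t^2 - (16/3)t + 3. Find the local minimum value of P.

P'(t) = -2t^2 + (28/3)t - 16/3. Setting P'(t) = 0 gives t ∈ {2/3, 4}.
Second-derivative test with P''(t) = -4t + 28/3: P''(2/3) = 20/3 > 0 ⇒ local minimum; P''(4) = -20/3 < 0 ⇒ local maximum.
Thus P has its local minimum at t = 2/3, with value 107/81.

107/81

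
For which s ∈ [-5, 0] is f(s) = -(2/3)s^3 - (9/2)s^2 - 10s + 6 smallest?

f'(s) = -2s^2 - 9s - 10, which vanishes at s = -5/2 and s = -2.
Evaluating at the critical points and endpoints: f(-5) = 161/6,  f(-5/2) = 319/24,  f(-2) = 40/3,  f(0) = 6.
Hence the absolute minimum is 6 at s = 0.

0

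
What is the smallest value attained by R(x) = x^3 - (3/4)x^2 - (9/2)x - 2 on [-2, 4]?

-113/16

R'(x) = 3x^2 - (3/2)x - 9/2, which vanishes at x = -1 and x = 3/2.
Compare values at every candidate in [-2, 4]: R(-2) = -4, R(-1) = 3/4, R(3/2) = -113/16, R(4) = 32.
Hence the absolute minimum is -113/16 at x = 3/2.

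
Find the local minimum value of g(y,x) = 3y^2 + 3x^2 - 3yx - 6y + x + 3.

-4/9

∂g/∂y = 6y - 3x - 6 = 0 and ∂g/∂x = -3y + 6x + 1 = 0, so (y, x) = (11/9, 4/9).
The Hessian has g_{yy} = 6, g_{xx} = 6, g_{yx} = -3, giving D = 27 > 0 with g_{yy} > 0, so the point is a local minimum.
g(11/9, 4/9) = -4/9.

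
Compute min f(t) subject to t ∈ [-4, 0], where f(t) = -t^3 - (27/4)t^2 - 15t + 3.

Differentiating, f'(t) = -3t^2 - (27/2)t - 15; which vanishes at t = -5/2 and t = -2.
Candidates: f(-4) = 19, f(-5/2) = 223/16, f(-2) = 14, f(0) = 3.
The minimum over the interval is 3, attained at t = 0.

3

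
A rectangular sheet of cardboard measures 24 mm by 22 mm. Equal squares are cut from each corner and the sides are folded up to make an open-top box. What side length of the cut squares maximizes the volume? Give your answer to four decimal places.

With cut size x, the volume is V(x) = x(24 − 2x)(22 − 2x) for 0 < x < 11.
V'(x) = 12x^2 − 184x + 528. Setting V'(x) = 0 gives x ≈ 3.8225 (the root in (0, 11)).
V''(x) = 24x − 184 is negative there, so this is the maximum; V ≈ 897.4314.

3.8225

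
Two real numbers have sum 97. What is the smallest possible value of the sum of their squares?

With a + b = 97, a^2 + b^2 = a^2 + (97 − a)^2.
The derivative 2a − 2(97 − a) = 4a − 194 vanishes at a = 97/2; second derivative 4 > 0, a minimum.
The minimum is 2·(97/2)^2 = 9409/2.

9409/2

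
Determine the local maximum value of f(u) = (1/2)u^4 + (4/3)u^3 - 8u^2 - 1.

-1

Critical points: f'(u) = 2u^3 + 4u^2 - 16u vanishes at u = -4, 0, 2.
Since f''(u) = 6u^2 + 8u - 16, we get f''(-4) = 48 > 0 ⇒ local minimum; f''(0) = -16 < 0 ⇒ local maximum; f''(2) = 24 > 0 ⇒ local minimum.
The local maximum is f(0) = -1.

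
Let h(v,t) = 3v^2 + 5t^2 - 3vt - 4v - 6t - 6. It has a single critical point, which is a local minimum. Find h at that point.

-566/51

∂h/∂v = 6v - 3t - 4 = 0 and ∂h/∂t = -3v + 10t - 6 = 0, so (v, t) = (58/51, 16/17).
The Hessian has h_{vv} = 6, h_{tt} = 10, h_{vt} = -3, giving D = 51 > 0 with h_{vv} > 0, so the point is a local minimum.
h(58/51, 16/17) = -566/51.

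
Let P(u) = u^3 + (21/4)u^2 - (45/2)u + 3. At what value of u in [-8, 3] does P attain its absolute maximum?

Differentiating, P'(u) = 3u^2 + (21/2)u - 45/2; which vanishes at u = -5 and u = 3/2.
Compare values at every candidate in [-8, 3]: P(-8) = 7,  P(-5) = 487/4,  P(3/2) = -249/16,  P(3) = 39/4.
Hence the absolute maximum is 487/4 at u = -5.

-5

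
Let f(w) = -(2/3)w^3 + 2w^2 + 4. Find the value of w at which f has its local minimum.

0

Critical points: f'(w) = -2w^2 + 4w vanishes at w = 0, 2.
f''(w) = -4w + 4. f''(0) = 4 > 0 ⇒ local minimum; f''(2) = -4 < 0 ⇒ local maximum.
The local minimum is f(0) = 4.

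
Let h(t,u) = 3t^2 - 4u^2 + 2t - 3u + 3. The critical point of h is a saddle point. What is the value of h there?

∂h/∂t = 6t + 2 = 0 and ∂h/∂u = -8u - 3 = 0, so (t, u) = (-1/3, -3/8).
The Hessian has h_{tt} = 6, h_{uu} = -8, h_{tu} = 0, giving D = -48 < 0, so the point is a saddle point.
h(-1/3, -3/8) = 155/48.

155/48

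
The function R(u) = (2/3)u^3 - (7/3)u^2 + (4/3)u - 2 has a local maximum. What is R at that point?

-145/81

Critical points: R'(u) = 2u^2 - (14/3)u + 4/3 vanishes at u = 1/3, 2.
Since R''(u) = 4u - 14/3, we get R''(1/3) = -10/3 < 0 ⇒ local maximum; R''(2) = 10/3 > 0 ⇒ local minimum.
So the local maximum value is R(1/3) = -145/81.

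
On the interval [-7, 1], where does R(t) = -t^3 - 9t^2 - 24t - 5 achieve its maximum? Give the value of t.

-7

The derivative is -3t^2 - 18t - 24, which vanishes at t = -4 and t = -2.
Evaluating at the critical points and endpoints: R(-7) = 65,  R(-4) = 11,  R(-2) = 15,  R(1) = -39.
So the maximum is R(-7) = 65.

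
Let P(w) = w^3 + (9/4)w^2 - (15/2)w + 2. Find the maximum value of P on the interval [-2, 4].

72

The derivative is 3w^2 + (9/2)w - 15/2, whose only zero in [-2, 4] is w = 1.
Evaluating at the critical points and endpoints: P(-2) = 18,  P(1) = -9/4,  P(4) = 72.
So the maximum is P(4) = 72.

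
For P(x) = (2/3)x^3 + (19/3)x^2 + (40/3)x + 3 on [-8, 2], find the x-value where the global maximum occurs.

2

The derivative is 2x^2 + (38/3)x + 40/3, which vanishes at x = -5 and x = -4/3.
Candidates: P(-8) = -119/3; P(-5) = 34/3; P(-4/3) = -413/81; P(2) = 181/3.
The maximum over the interval is 181/3, attained at x = 2.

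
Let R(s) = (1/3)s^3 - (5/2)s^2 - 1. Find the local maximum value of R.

-1

R'(s) = s^2 - 5s = 0 at s = 0, 5.
Second-derivative test with R''(s) = 2s - 5: R''(0) = -5 < 0 ⇒ local maximum; R''(5) = 5 > 0 ⇒ local minimum.
So the local maximum value is R(0) = -1.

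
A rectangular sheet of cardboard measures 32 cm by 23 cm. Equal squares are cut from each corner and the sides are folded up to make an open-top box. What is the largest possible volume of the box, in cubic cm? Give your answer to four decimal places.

1449.5364

With cut size x, the volume is V(x) = x(32 − 2x)(23 − 2x) for 0 < x < 11.5.
V'(x) = 12x^2 − 220x + 736. Setting V'(x) = 0 gives x ≈ 4.4028 (the root in (0, 11.5)).
V''(x) = 24x − 220 is negative there, so this is the maximum; V ≈ 1449.5364.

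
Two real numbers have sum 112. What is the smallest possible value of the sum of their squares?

6272

With a + b = 112, a^2 + b^2 = a^2 + (112 − a)^2.
The derivative 2a − 2(112 − a) = 4a − 224 vanishes at a = 56; second derivative 4 > 0, a minimum.
The minimum is 2·(56)^2 = 6272.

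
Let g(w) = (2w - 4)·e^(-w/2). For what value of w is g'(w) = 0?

4

Differentiating with the product rule gives g'(w) = (-w + 4)·e^(-w/2). Since e^(-w/2) > 0, the only critical point is w = 4.
g''(4) has the same sign as -1 < 0, so this is a local maximum.
g(4) = (4)·e^(-2) ≈ 0.5413.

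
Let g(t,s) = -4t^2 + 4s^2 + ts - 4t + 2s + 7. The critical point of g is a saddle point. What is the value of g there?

∂g/∂t = -8t + s - 4 = 0 and ∂g/∂s = t + 8s + 2 = 0, so (t, s) = (-34/65, -12/65).
The Hessian has g_{tt} = -8, g_{ss} = 8, g_{ts} = 1, giving D = -65 < 0, so the point is a saddle point.
g(-34/65, -12/65) = 511/65.

511/65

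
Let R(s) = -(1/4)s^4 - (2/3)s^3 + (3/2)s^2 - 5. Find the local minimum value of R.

-5

Critical points: R'(s) = -s^3 - 2s^2 + 3s vanishes at s = -3, 0, 1.
R''(s) = -3s^2 - 4s + 3. R''(-3) = -12 < 0 ⇒ local maximum; R''(0) = 3 > 0 ⇒ local minimum; R''(1) = -4 < 0 ⇒ local maximum.
So the local minimum value is R(0) = -5.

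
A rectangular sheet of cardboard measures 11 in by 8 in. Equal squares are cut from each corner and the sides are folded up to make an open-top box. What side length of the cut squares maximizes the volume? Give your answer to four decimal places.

With cut size x, the volume is V(x) = x(11 − 2x)(8 − 2x) for 0 < x < 4.
V'(x) = 12x^2 − 76x + 88. Setting V'(x) = 0 gives x ≈ 1.5252 (the root in (0, 4)).
V''(x) = 24x − 76 is negative there, so this is the maximum; V ≈ 60.0126.

1.5252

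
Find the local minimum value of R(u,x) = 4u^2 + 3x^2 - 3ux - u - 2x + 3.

∂R/∂u = 8u - 3x - 1 = 0 and ∂R/∂x = -3u + 6x - 2 = 0, so (u, x) = (4/13, 19/39).
The Hessian has R_{uu} = 8, R_{xx} = 6, R_{ux} = -3, giving D = 39 > 0 with R_{uu} > 0, so the point is a local minimum.
R(4/13, 19/39) = 92/39.

92/39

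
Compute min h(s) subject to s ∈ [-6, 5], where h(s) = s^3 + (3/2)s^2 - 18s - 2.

-56

The derivative is 3s^2 + 3s - 18, which vanishes at s = -3 and s = 2.
Candidates: h(-6) = -56,  h(-3) = 77/2,  h(2) = -24,  h(5) = 141/2.
So the minimum is h(-6) = -56.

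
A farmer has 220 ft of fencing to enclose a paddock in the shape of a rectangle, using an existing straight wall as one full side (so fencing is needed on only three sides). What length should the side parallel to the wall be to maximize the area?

110

Let the sides perpendicular to the wall have length x and the parallel side y, so 2x + y = 220 and the area is A = xy = x(220 − 2x).
A'(x) = 220 − 4x = 0 gives x = 55, and A''(x) = −4 < 0 confirms a maximum.
Then y = 220 − 2·55 = 110 and A = 6050.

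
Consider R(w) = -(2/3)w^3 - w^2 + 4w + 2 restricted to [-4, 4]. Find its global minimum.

-122/3

The derivative is -2w^2 - 2w + 4, which vanishes at w = -2 and w = 1.
Evaluating at the critical points and endpoints: R(-4) = 38/3, R(-2) = -14/3, R(1) = 13/3, R(4) = -122/3.
Hence the absolute minimum is -122/3 at w = 4.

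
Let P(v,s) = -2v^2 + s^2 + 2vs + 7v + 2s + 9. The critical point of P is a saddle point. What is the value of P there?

121/12

∂P/∂v = -4v + 2s + 7 = 0 and ∂P/∂s = 2v + 2s + 2 = 0, so (v, s) = (5/6, -11/6).
The Hessian has P_{vv} = -4, P_{ss} = 2, P_{vs} = 2, giving D = -12 < 0, so the point is a saddle point.
P(5/6, -11/6) = 121/12.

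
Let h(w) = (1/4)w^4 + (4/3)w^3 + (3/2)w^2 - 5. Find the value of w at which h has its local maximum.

h'(w) = w^3 + 4w^2 + 3w. Setting h'(w) = 0 gives w ∈ {-3, -1, 0}.
Second-derivative test with h''(w) = 3w^2 + 8w + 3: h''(-3) = 6 > 0 ⇒ local minimum; h''(-1) = -2 < 0 ⇒ local maximum; h''(0) = 3 > 0 ⇒ local minimum.
The local maximum is h(-1) = -55/12.

-1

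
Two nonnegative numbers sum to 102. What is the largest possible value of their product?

With x + y = 102, the product is P(x) = x(102 − x).
P'(x) = 102 − 2x = 0 gives x = 51; P'' = −2 < 0, so this is the maximum.
P = 51·51 = 2601.

2601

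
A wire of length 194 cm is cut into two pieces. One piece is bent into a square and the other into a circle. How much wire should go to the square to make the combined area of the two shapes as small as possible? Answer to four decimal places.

Let x be the length used for the square. Square side x/4; circle radius (194−x)/(2π).
A(x) = (x/4)² + π·((194−x)/(2π))² = x²/16 + (194−x)²/(4π) for 0 ≤ x ≤ 194. A'(x) = x/8 − (194−x)/(2π) = 0 gives x = 4·194/(π+4) ≈ 108.6592.
A'' = 1/8 + 1/(2π) > 0, so this gives the minimum combined area; x ≈ 108.6592 cm to the square.

108.6592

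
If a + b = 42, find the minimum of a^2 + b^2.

With a + b = 42, a^2 + b^2 = a^2 + (42 − a)^2.
The derivative 2a − 2(42 − a) = 4a − 84 vanishes at a = 21; second derivative 4 > 0, a minimum.
The minimum is 2·(21)^2 = 882.

882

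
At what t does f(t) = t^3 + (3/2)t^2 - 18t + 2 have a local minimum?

2

f'(t) = 3t^2 + 3t - 18 = 0 at t = -3, 2.
Since f''(t) = 6t + 3, we get f''(-3) = -15 < 0 ⇒ local maximum; f''(2) = 15 > 0 ⇒ local minimum.
The local minimum is f(2) = -20.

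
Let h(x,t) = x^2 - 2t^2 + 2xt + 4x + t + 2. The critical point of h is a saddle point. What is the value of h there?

-5/4

∂h/∂x = 2x + 2t + 4 = 0 and ∂h/∂t = 2x - 4t + 1 = 0, so (x, t) = (-3/2, -1/2).
The Hessian has h_{xx} = 2, h_{tt} = -4, h_{xt} = 2, giving D = -12 < 0, so the point is a saddle point.
h(-3/2, -1/2) = -5/4.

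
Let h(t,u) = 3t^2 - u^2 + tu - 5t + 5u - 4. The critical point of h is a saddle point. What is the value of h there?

∂h/∂t = 6t + u - 5 = 0 and ∂h/∂u = t - 2u + 5 = 0, so (t, u) = (5/13, 35/13).
The Hessian has h_{tt} = 6, h_{uu} = -2, h_{tu} = 1, giving D = -13 < 0, so the point is a saddle point.
h(5/13, 35/13) = 23/13.

23/13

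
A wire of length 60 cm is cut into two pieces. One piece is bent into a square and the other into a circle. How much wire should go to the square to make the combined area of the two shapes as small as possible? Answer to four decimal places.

33.6059

Let x be the length used for the square. Square side x/4; circle radius (60−x)/(2π).
A(x) = (x/4)² + π·((60−x)/(2π))² = x²/16 + (60−x)²/(4π) for 0 ≤ x ≤ 60. A'(x) = x/8 − (60−x)/(2π) = 0 gives x = 4·60/(π+4) ≈ 33.6059.
A'' = 1/8 + 1/(2π) > 0, so this gives the minimum combined area; x ≈ 33.6059 cm to the square.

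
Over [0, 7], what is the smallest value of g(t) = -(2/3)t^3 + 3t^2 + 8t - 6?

The derivative is -2t^2 + 6t + 8, whose only zero in [0, 7] is t = 4.
Compare values at every candidate in [0, 7]: g(0) = -6; g(4) = 94/3; g(7) = -95/3.
The minimum over the interval is -95/3, attained at t = 7.

-95/3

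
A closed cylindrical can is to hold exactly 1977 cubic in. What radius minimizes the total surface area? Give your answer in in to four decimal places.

6.8016

With radius r and height h, πr²h = 1977 so h = 1977/(πr²), and S(r) = 2πr² + 2πrh = 2πr² + 2·1977/r.
S'(r) = 4πr − 2·1977/r² = 0 ⇒ r³ = 1977/(2π), so r ≈ 6.8016 and h = 2r ≈ 13.6031.
S''(r) = 4π + 4·1977/r³ > 0, so this is the minimum; S ≈ 872.0050.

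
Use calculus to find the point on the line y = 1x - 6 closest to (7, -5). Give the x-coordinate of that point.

Minimize D(x)^2 = (x - 7)^2 + (x - 1)^2.
d/dx[D^2] = 2(x - 7) + 2·1·(x - 1) = 0 ⇒ x = 4.
Then y = -2 and the distance is √(18) ≈ 4.2426.

4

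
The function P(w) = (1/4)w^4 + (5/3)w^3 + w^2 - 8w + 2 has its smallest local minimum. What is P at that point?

-37/12

Critical points: P'(w) = w^3 + 5w^2 + 2w - 8 vanishes at w = -4, -2, 1.
Second-derivative test with P''(w) = 3w^2 + 10w + 2: P''(-4) = 10 > 0 ⇒ local minimum; P''(-2) = -6 < 0 ⇒ local maximum; P''(1) = 15 > 0 ⇒ local minimum.
The smallest local minimum is P(1) = -37/12.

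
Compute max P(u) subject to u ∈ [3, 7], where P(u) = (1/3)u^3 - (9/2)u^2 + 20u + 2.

Differentiating, P'(u) = u^2 - 9u + 20; which vanishes at u = 4 and u = 5.
Evaluating at the critical points and endpoints: P(3) = 61/2,  P(4) = 94/3,  P(5) = 187/6,  P(7) = 215/6.
Hence the absolute maximum is 215/6 at u = 7.

215/6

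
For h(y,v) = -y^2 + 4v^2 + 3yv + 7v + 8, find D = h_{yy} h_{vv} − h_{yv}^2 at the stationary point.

-25

∂h/∂y = -2y + 3v = 0 and ∂h/∂v = 3y + 8v + 7 = 0, so (y, v) = (-21/25, -14/25).
The Hessian has h_{yy} = -2, h_{vv} = 8, h_{yv} = 3, giving D = -25 < 0, so the point is a saddle point.
D = (-2)·(8) − (3)^2 = -25.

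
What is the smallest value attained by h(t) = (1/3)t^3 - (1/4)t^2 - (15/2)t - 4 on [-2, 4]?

-79/4

The derivative is t^2 - (1/2)t - 15/2, whose only zero in [-2, 4] is t = 3.
Evaluating at the critical points and endpoints: h(-2) = 22/3, h(3) = -79/4, h(4) = -50/3.
The minimum over the interval is -79/4, attained at t = 3.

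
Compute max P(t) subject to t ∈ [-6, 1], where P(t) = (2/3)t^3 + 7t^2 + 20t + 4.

Differentiating, P'(t) = 2t^2 + 14t + 20; which vanishes at t = -5 and t = -2.
Candidates: P(-6) = -8, P(-5) = -13/3, P(-2) = -40/3, P(1) = 95/3.
Hence the absolute maximum is 95/3 at t = 1.

95/3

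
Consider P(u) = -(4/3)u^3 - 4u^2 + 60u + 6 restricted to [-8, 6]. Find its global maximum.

P'(u) = -4u^2 - 8u + 60, which vanishes at u = -5 and u = 3.
Candidates: P(-8) = -142/3, P(-5) = -682/3, P(3) = 114, P(6) = -66.
Hence the absolute maximum is 114 at u = 3.

114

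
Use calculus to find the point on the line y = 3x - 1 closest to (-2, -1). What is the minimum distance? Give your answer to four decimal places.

1.8974

Minimize D(x)^2 = (x + 2)^2 + (3x)^2.
d/dx[D^2] = 2(x + 2) + 2·3·(3x) = 0 ⇒ x = -1/5.
Then y = -8/5 and the distance is √(18/5) ≈ 1.8974.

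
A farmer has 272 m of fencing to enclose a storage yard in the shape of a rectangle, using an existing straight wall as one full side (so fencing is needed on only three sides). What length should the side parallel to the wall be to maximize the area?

136

Let the sides perpendicular to the wall have length x and the parallel side y, so 2x + y = 272 and the area is A = xy = x(272 − 2x).
A'(x) = 272 − 4x = 0 gives x = 68, and A''(x) = −4 < 0 confirms a maximum.
Then y = 272 − 2·68 = 136 and A = 9248.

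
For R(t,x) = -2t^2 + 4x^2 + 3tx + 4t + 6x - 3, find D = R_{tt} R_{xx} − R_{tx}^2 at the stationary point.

-41

∂R/∂t = -4t + 3x + 4 = 0 and ∂R/∂x = 3t + 8x + 6 = 0, so (t, x) = (14/41, -36/41).
The Hessian has R_{tt} = -4, R_{xx} = 8, R_{tx} = 3, giving D = -41 < 0, so the point is a saddle point.
D = (-4)·(8) − (3)^2 = -41.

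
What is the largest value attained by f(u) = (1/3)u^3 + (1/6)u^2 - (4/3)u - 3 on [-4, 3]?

Differentiating, f'(u) = u^2 + (1/3)u - 4/3; which vanishes at u = -4/3 and u = 1.
Compare values at every candidate in [-4, 3]: f(-4) = -49/3, f(-4/3) = -139/81, f(1) = -23/6, f(3) = 7/2.
So the maximum is f(3) = 7/2.

7/2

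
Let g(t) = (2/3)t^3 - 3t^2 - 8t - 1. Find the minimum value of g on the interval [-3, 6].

g'(t) = 2t^2 - 6t - 8, which vanishes at t = -1 and t = 4.
Compare values at every candidate in [-3, 6]: g(-3) = -22; g(-1) = 10/3; g(4) = -115/3; g(6) = -13.
Hence the absolute minimum is -115/3 at t = 4.

-115/3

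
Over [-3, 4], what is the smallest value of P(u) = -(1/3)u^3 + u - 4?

The derivative is -u^2 + 1, which vanishes at u = -1 and u = 1.
Evaluating at the critical points and endpoints: P(-3) = 2,  P(-1) = -14/3,  P(1) = -10/3,  P(4) = -64/3.
The minimum over the interval is -64/3, attained at u = 4.

-64/3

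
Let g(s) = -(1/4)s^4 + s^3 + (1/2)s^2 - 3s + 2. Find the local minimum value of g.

1/4

g'(s) = -s^3 + 3s^2 + s - 3. Setting g'(s) = 0 gives s ∈ {-1, 1, 3}.
Second-derivative test with g''(s) = -3s^2 + 6s + 1: g''(-1) = -8 < 0 ⇒ local maximum; g''(1) = 4 > 0 ⇒ local minimum; g''(3) = -8 < 0 ⇒ local maximum.
The local minimum is g(1) = 1/4.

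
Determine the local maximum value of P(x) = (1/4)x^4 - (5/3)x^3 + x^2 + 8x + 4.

Critical points: P'(x) = x^3 - 5x^2 + 2x + 8 vanishes at x = -1, 2, 4.
Second-derivative test with P''(x) = 3x^2 - 10x + 2: P''(-1) = 15 > 0 ⇒ local minimum; P''(2) = -6 < 0 ⇒ local maximum; P''(4) = 10 > 0 ⇒ local minimum.
Thus P has its local maximum at x = 2, with value 44/3.

44/3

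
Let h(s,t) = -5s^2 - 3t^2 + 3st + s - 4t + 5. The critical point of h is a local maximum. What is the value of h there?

∂h/∂s = -10s + 3t + 1 = 0 and ∂h/∂t = 3s - 6t - 4 = 0, so (s, t) = (-2/17, -37/51).
The Hessian has h_{ss} = -10, h_{tt} = -6, h_{st} = 3, giving D = 51 > 0 with h_{ss} < 0, so the point is a local maximum.
h(-2/17, -37/51) = 326/51.

326/51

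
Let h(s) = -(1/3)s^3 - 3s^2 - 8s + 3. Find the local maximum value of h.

29/3

Critical points: h'(s) = -s^2 - 6s - 8 vanishes at s = -4, -2.
Second-derivative test with h''(s) = -2s - 6: h''(-4) = 2 > 0 ⇒ local minimum; h''(-2) = -2 < 0 ⇒ local maximum.
The local maximum is h(-2) = 29/3.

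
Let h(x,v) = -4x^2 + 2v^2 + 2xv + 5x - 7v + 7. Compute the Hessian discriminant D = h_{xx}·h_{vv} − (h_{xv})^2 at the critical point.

∂h/∂x = -8x + 2v + 5 = 0 and ∂h/∂v = 2x + 4v - 7 = 0, so (x, v) = (17/18, 23/18).
The Hessian has h_{xx} = -8, h_{vv} = 4, h_{xv} = 2, giving D = -36 < 0, so the point is a saddle point.
D = (-8)·(4) − (2)^2 = -36.

-36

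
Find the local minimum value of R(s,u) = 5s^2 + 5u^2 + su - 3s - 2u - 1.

-158/99

∂R/∂s = 10s + u - 3 = 0 and ∂R/∂u = s + 10u - 2 = 0, so (s, u) = (28/99, 17/99).
The Hessian has R_{ss} = 10, R_{uu} = 10, R_{su} = 1, giving D = 99 > 0 with R_{ss} > 0, so the point is a local minimum.
R(28/99, 17/99) = -158/99.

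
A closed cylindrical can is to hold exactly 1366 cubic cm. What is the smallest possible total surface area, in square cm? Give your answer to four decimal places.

681.5248

With radius r and height h, πr²h = 1366 so h = 1366/(πr²), and S(r) = 2πr² + 2πrh = 2πr² + 2·1366/r.
S'(r) = 4πr − 2·1366/r² = 0 ⇒ r³ = 1366/(2π), so r ≈ 6.0130 and h = 2r ≈ 12.0260.
S''(r) = 4π + 4·1366/r³ > 0, so this is the minimum; S ≈ 681.5248.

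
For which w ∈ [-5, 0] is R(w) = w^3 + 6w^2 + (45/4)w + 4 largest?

Differentiating, R'(w) = 3w^2 + 12w + 45/4; which vanishes at w = -5/2 and w = -3/2.
Compare values at every candidate in [-5, 0]: R(-5) = -109/4,  R(-5/2) = -9/4,  R(-3/2) = -11/4,  R(0) = 4.
So the maximum is R(0) = 4.

0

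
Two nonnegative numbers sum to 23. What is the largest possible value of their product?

529/4

With x + y = 23, the product is P(x) = x(23 − x).
P'(x) = 23 − 2x = 0 gives x = 23/2; P'' = −2 < 0, so this is the maximum.
P = 23/2·23/2 = 529/4.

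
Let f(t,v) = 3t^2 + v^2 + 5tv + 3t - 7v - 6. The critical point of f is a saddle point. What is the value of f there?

∂f/∂t = 6t + 5v + 3 = 0 and ∂f/∂v = 5t + 2v - 7 = 0, so (t, v) = (41/13, -57/13).
The Hessian has f_{tt} = 6, f_{vv} = 2, f_{tv} = 5, giving D = -13 < 0, so the point is a saddle point.
f(41/13, -57/13) = 183/13.

183/13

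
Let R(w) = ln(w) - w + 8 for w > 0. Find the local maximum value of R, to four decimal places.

R'(w) = 1/w − 1 = 0 gives w = 1.
R''(w) = -1/w², which is negative for w > 0, so this is a local maximum.
R(1) = 1·ln(1) - 1 + 8 ≈ 7.0000.

7.0000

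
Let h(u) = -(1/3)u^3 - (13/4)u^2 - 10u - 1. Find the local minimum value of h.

25/3

Critical points: h'(u) = -u^2 - (13/2)u - 10 vanishes at u = -4, -5/2.
Since h''(u) = -2u - 13/2, we get h''(-4) = 3/2 > 0 ⇒ local minimum; h''(-5/2) = -3/2 < 0 ⇒ local maximum.
So the local minimum value is h(-4) = 25/3.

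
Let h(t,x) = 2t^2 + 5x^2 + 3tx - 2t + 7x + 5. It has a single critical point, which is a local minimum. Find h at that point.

-5/31

∂h/∂t = 4t + 3x - 2 = 0 and ∂h/∂x = 3t + 10x + 7 = 0, so (t, x) = (41/31, -34/31).
The Hessian has h_{tt} = 4, h_{xx} = 10, h_{tx} = 3, giving D = 31 > 0 with h_{tt} > 0, so the point is a local minimum.
h(41/31, -34/31) = -5/31.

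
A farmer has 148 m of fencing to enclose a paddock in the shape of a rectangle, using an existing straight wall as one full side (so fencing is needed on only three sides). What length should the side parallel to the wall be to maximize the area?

74

Let the sides perpendicular to the wall have length x and the parallel side y, so 2x + y = 148 and the area is A = xy = x(148 − 2x).
A'(x) = 148 − 4x = 0 gives x = 37, and A''(x) = −4 < 0 confirms a maximum.
Then y = 148 − 2·37 = 74 and A = 2738.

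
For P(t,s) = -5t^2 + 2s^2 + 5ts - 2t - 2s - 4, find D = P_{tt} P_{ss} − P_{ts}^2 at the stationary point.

∂P/∂t = -10t + 5s - 2 = 0 and ∂P/∂s = 5t + 4s - 2 = 0, so (t, s) = (2/65, 6/13).
The Hessian has P_{tt} = -10, P_{ss} = 4, P_{ts} = 5, giving D = -65 < 0, so the point is a saddle point.
D = (-10)·(4) − (5)^2 = -65.

-65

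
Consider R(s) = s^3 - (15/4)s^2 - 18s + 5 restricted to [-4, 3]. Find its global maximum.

323/16

The derivative is 3s^2 - (15/2)s - 18, whose only zero in [-4, 3] is s = -3/2.
Evaluating at the critical points and endpoints: R(-4) = -47; R(-3/2) = 323/16; R(3) = -223/4.
So the maximum is R(-3/2) = 323/16.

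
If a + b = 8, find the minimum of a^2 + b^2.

32

With a + b = 8, a^2 + b^2 = a^2 + (8 − a)^2.
The derivative 2a − 2(8 − a) = 4a − 16 vanishes at a = 4; second derivative 4 > 0, a minimum.
The minimum is 2·(4)^2 = 32.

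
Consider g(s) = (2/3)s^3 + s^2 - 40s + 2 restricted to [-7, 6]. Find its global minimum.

-298/3

g'(s) = 2s^2 + 2s - 40, which vanishes at s = -5 and s = 4.
Compare values at every candidate in [-7, 6]: g(-7) = 307/3, g(-5) = 431/3, g(4) = -298/3, g(6) = -58.
The minimum over the interval is -298/3, attained at s = 4.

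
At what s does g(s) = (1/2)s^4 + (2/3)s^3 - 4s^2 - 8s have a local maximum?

-1

g'(s) = 2s^3 + 2s^2 - 8s - 8. Setting g'(s) = 0 gives s ∈ {-2, -1, 2}.
g''(s) = 6s^2 + 4s - 8. g''(-2) = 8 > 0 ⇒ local minimum; g''(-1) = -6 < 0 ⇒ local maximum; g''(2) = 24 > 0 ⇒ local minimum.
The local maximum is g(-1) = 23/6.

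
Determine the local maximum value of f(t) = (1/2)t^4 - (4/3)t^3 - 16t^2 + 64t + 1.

187/3

f'(t) = 2t^3 - 4t^2 - 32t + 64. Setting f'(t) = 0 gives t ∈ {-4, 2, 4}.
Since f''(t) = 6t^2 - 8t - 32, we get f''(-4) = 96 > 0 ⇒ local minimum; f''(2) = -24 < 0 ⇒ local maximum; f''(4) = 32 > 0 ⇒ local minimum.
So the local maximum value is f(2) = 187/3.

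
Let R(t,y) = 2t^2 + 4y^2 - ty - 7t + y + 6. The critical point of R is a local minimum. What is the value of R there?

∂R/∂t = 4t - y - 7 = 0 and ∂R/∂y = -t + 8y + 1 = 0, so (t, y) = (55/31, 3/31).
The Hessian has R_{tt} = 4, R_{yy} = 8, R_{ty} = -1, giving D = 31 > 0 with R_{tt} > 0, so the point is a local minimum.
R(55/31, 3/31) = -5/31.

-5/31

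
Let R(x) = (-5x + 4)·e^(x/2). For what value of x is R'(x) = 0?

Differentiating with the product rule gives R'(x) = (-(5/2)x - 3)·e^(x/2). Since e^(x/2) > 0, the only critical point is x = -6/5.
R''(-6/5) has the same sign as -5/2 < 0, so this is a local maximum.
R(-6/5) = (10)·e^(-3/5) ≈ 5.4881.

-6/5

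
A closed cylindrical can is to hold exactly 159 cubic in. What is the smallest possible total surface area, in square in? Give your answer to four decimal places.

With radius r and height h, πr²h = 159 so h = 159/(πr²), and S(r) = 2πr² + 2πrh = 2πr² + 2·159/r.
S'(r) = 4πr − 2·159/r² = 0 ⇒ r³ = 159/(2π), so r ≈ 2.9359 and h = 2r ≈ 5.8718.
S''(r) = 4π + 4·159/r³ > 0, so this is the minimum; S ≈ 162.4723.

162.4723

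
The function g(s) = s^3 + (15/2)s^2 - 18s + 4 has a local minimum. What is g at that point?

-11/2

Critical points: g'(s) = 3s^2 + 15s - 18 vanishes at s = -6, 1.
g''(s) = 6s + 15. g''(-6) = -21 < 0 ⇒ local maximum; g''(1) = 21 > 0 ⇒ local minimum.
The local minimum is g(1) = -11/2.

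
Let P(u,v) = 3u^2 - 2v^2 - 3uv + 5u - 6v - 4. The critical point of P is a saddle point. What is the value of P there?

-164/33

∂P/∂u = 6u - 3v + 5 = 0 and ∂P/∂v = -3u - 4v - 6 = 0, so (u, v) = (-38/33, -7/11).
The Hessian has P_{uu} = 6, P_{vv} = -4, P_{uv} = -3, giving D = -33 < 0, so the point is a saddle point.
P(-38/33, -7/11) = -164/33.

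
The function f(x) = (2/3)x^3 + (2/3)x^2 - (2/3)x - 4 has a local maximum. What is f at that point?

-10/3

f'(x) = 2x^2 + (4/3)x - 2/3. Setting f'(x) = 0 gives x ∈ {-1, 1/3}.
Second-derivative test with f''(x) = 4x + 4/3: f''(-1) = -8/3 < 0 ⇒ local maximum; f''(1/3) = 8/3 > 0 ⇒ local minimum.
Thus f has its local maximum at x = -1, with value -10/3.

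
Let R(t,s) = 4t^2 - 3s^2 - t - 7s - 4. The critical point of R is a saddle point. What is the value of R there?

∂R/∂t = 8t - 1 = 0 and ∂R/∂s = -6s - 7 = 0, so (t, s) = (1/8, -7/6).
The Hessian has R_{tt} = 8, R_{ss} = -6, R_{ts} = 0, giving D = -48 < 0, so the point is a saddle point.
R(1/8, -7/6) = 1/48.

1/48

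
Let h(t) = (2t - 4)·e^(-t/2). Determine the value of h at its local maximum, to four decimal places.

By the product rule, h'(t) = (-t + 4)·e^(-t/2). Since e^(-t/2) > 0, the only critical point is t = 4.
h''(4) has the same sign as -1 < 0, so this is a local maximum.
h(4) = (4)·e^(-2) ≈ 0.5413.

0.5413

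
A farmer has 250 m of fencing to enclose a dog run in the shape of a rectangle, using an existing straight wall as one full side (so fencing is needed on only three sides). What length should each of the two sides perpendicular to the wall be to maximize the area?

125/2

Let the sides perpendicular to the wall have length x and the parallel side y, so 2x + y = 250 and the area is A = xy = x(250 − 2x).
A'(x) = 250 − 4x = 0 gives x = 125/2, and A''(x) = −4 < 0 confirms a maximum.
Then y = 250 − 2·125/2 = 125 and A = 15625/2.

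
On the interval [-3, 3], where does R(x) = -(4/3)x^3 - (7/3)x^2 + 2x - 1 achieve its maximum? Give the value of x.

Differentiating, R'(x) = -4x^2 - (14/3)x + 2; which vanishes at x = -3/2 and x = 1/3.
Candidates: R(-3) = 8; R(-3/2) = -19/4; R(1/3) = -52/81; R(3) = -52.
The maximum over the interval is 8, attained at x = -3.

-3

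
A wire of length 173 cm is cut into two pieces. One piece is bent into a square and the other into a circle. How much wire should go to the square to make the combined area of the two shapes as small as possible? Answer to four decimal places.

96.8972

Let x be the length used for the square. Square side x/4; circle radius (173−x)/(2π).
A(x) = (x/4)² + π·((173−x)/(2π))² = x²/16 + (173−x)²/(4π) for 0 ≤ x ≤ 173. A'(x) = x/8 − (173−x)/(2π) = 0 gives x = 4·173/(π+4) ≈ 96.8972.
A'' = 1/8 + 1/(2π) > 0, so this gives the minimum combined area; x ≈ 96.8972 cm to the square.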